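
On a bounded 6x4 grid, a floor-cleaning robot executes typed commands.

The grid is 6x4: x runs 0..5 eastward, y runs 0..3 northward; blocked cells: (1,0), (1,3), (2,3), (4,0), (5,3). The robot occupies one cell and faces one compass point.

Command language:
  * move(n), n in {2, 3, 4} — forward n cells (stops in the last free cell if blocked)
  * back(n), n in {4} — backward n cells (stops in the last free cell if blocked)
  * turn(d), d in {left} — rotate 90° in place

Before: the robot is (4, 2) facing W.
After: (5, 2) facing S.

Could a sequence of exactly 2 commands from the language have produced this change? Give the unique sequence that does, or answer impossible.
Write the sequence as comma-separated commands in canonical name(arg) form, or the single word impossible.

key: order matters: swapping back(4) and turn(left) lands elsewhere
begin: (4, 2) facing W
[1] after back(4): (5, 2) facing W
[2] after turn(left): (5, 2) facing S
no rival 2-sequence matches.

back(4), turn(left)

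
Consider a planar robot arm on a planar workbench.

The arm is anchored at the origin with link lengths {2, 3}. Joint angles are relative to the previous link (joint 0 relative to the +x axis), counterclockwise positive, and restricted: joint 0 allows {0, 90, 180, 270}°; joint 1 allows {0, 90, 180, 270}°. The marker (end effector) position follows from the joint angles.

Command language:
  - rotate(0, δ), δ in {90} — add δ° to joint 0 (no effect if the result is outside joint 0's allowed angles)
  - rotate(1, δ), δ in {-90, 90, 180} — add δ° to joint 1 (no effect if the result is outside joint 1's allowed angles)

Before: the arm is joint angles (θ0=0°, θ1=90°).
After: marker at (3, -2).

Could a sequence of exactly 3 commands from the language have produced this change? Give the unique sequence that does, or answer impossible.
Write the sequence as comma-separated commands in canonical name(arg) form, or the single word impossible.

rotate(0, 90), rotate(0, 90), rotate(0, 90)

start: joint angles (θ0=0°, θ1=90°)
1. rotate(0, 90) → joint angles (θ0=90°, θ1=90°)
2. rotate(0, 90) → joint angles (θ0=180°, θ1=90°)
3. rotate(0, 90) → joint angles (θ0=270°, θ1=90°)
no rival 3-sequence matches.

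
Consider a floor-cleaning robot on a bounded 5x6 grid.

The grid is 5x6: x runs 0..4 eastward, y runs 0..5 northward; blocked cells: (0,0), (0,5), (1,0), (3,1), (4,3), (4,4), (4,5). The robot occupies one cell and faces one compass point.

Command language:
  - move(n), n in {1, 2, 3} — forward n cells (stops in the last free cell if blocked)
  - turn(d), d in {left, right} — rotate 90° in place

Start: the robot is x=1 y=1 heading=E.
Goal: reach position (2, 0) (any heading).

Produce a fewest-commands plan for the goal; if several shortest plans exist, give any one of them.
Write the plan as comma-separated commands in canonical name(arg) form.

move(3), turn(right), move(3)

start: x=1 y=1 heading=E
[1] after move(3): x=2 y=1 heading=E
[2] after turn(right): x=2 y=1 heading=S
[3] after move(3): x=2 y=0 heading=S
no 2-step plan works, so 3 is optimal.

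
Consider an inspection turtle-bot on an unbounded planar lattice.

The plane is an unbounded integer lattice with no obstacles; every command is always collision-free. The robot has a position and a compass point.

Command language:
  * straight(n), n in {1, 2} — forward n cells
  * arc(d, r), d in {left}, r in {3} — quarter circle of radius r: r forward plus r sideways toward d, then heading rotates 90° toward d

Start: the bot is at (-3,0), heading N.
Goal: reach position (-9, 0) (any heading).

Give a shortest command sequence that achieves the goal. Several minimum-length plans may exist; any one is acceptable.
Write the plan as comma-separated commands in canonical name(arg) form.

arc(left, 3), arc(left, 3)

from: at (-3,0), heading N
[1] after arc(left, 3): at (-6,3), heading W
[2] after arc(left, 3): at (-9,0), heading S
shorter routes all fall short; 2 is best.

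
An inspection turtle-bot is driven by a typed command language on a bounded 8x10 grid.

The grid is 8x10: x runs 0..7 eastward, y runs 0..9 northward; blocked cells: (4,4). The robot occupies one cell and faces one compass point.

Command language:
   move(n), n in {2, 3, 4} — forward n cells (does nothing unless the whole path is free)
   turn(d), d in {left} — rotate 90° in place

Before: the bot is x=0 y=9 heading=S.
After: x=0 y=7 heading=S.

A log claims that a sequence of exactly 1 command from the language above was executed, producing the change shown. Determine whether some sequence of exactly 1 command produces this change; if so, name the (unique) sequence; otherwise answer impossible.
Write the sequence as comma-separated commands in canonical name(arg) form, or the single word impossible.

move(2)

key: heading stays S — the single command does not turn
from: x=0 y=9 heading=S
1. move(2) → x=0 y=7 heading=S
all 4 alternatives checked — unique.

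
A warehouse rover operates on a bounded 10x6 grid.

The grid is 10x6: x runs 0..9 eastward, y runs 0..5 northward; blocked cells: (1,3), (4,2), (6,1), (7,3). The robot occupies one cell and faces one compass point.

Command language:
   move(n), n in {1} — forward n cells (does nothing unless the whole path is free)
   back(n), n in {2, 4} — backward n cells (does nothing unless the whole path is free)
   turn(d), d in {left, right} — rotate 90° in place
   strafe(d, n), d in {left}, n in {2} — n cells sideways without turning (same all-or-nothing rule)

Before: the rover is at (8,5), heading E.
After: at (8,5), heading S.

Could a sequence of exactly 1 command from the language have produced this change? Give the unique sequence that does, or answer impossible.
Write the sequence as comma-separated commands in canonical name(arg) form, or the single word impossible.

key: (8,5) unchanged — the single command moves nothing
initial: at (8,5), heading E
step 1 (turn(right)): at (8,5), heading S
uniquely the one of 6 1-step routes that fits.

turn(right)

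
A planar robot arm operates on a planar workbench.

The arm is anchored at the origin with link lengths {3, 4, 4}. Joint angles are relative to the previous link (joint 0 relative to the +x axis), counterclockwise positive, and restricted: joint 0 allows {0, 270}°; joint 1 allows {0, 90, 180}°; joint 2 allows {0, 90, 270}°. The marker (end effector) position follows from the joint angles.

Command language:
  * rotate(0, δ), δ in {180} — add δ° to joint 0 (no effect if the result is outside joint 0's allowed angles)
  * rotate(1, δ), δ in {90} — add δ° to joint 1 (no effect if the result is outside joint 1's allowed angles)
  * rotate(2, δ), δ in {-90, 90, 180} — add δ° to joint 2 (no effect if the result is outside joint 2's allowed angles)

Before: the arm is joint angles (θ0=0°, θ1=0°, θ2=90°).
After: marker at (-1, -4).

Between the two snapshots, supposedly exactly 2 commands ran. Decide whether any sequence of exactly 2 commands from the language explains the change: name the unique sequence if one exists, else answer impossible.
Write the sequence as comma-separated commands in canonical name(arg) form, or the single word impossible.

initial: joint angles (θ0=0°, θ1=0°, θ2=90°)
step 1 (rotate(1, 90)): joint angles (θ0=0°, θ1=90°, θ2=90°)
step 2 (rotate(1, 90)): joint angles (θ0=0°, θ1=180°, θ2=90°)
all 25 alternatives checked — unique.

rotate(1, 90), rotate(1, 90)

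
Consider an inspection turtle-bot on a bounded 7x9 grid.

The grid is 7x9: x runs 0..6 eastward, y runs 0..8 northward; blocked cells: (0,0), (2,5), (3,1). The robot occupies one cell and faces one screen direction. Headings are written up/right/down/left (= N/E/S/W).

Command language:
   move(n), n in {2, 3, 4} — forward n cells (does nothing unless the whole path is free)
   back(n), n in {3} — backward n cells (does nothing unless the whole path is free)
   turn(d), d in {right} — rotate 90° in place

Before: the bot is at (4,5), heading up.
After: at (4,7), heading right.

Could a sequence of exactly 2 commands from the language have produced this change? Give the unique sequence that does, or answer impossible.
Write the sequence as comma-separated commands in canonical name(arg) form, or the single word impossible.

move(2), turn(right)

key: order matters: swapping move(2) and turn(right) lands elsewhere
start: at (4,5), heading up
t=1 move(2) ⇒ at (4,7), heading up
t=2 turn(right) ⇒ at (4,7), heading right
all 25 alternatives checked — unique.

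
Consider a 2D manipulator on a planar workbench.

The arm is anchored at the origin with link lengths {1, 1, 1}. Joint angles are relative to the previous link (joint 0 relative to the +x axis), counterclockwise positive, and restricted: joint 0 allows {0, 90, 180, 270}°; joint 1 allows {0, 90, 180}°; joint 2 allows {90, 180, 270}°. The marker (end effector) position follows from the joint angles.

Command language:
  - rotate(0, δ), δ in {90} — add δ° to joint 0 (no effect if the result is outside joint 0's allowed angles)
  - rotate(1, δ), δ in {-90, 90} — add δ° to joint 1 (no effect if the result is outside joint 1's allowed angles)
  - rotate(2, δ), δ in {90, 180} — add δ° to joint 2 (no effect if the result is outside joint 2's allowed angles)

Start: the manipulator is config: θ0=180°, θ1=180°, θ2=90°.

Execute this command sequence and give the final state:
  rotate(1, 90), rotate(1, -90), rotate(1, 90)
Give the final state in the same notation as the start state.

config: θ0=180°, θ1=180°, θ2=90°

initial: config: θ0=180°, θ1=180°, θ2=90°
[1] after rotate(1, 90): config: θ0=180°, θ1=180°, θ2=90°
[2] after rotate(1, -90): config: θ0=180°, θ1=90°, θ2=90°
[3] after rotate(1, 90): config: θ0=180°, θ1=180°, θ2=90°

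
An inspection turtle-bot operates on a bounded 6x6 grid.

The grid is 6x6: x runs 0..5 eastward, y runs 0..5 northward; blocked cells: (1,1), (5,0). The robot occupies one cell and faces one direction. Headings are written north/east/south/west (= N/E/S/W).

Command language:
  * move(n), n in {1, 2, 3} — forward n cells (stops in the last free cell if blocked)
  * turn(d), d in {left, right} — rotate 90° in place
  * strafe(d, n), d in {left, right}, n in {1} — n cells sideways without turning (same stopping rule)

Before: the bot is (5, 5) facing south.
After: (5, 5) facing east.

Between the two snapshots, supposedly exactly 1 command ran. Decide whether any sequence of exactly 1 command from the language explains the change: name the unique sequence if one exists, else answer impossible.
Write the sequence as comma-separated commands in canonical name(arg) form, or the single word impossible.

key: (5,5) unchanged — the single command moves nothing
start: (5, 5) facing south
[1] after turn(left): (5, 5) facing east
all 7 alternatives checked — unique.

turn(left)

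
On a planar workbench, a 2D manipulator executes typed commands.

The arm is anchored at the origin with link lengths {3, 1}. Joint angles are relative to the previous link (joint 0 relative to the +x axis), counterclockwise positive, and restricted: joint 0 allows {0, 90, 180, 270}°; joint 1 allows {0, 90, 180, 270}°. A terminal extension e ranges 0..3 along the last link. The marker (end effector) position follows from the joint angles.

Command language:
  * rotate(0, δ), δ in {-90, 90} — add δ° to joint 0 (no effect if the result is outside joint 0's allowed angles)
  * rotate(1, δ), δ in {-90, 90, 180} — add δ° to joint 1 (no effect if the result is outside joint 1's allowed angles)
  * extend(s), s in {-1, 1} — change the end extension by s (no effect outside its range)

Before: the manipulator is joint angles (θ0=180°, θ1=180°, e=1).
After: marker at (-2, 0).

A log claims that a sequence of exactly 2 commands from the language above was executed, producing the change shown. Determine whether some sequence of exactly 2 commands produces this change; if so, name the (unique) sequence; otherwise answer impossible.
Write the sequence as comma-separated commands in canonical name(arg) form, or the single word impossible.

extend(-1), extend(-1)

start: joint angles (θ0=180°, θ1=180°, e=1)
step 1 (extend(-1)): joint angles (θ0=180°, θ1=180°, e=0)
step 2 (extend(-1)): joint angles (θ0=180°, θ1=180°, e=0)
uniquely the one of 49 2-step routes that fits.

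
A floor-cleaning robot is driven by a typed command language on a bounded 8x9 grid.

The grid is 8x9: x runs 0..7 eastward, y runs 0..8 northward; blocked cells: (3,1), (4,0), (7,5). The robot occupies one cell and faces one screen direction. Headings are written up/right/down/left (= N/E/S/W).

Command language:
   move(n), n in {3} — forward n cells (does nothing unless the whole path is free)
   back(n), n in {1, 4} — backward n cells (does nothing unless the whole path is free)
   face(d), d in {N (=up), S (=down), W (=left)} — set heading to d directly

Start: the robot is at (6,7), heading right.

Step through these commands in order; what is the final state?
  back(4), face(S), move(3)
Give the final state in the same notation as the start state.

start: at (6,7), heading right
step 1 (back(4)): at (2,7), heading right
step 2 (face(S)): at (2,7), heading down
step 3 (move(3)): at (2,4), heading down

at (2,4), heading down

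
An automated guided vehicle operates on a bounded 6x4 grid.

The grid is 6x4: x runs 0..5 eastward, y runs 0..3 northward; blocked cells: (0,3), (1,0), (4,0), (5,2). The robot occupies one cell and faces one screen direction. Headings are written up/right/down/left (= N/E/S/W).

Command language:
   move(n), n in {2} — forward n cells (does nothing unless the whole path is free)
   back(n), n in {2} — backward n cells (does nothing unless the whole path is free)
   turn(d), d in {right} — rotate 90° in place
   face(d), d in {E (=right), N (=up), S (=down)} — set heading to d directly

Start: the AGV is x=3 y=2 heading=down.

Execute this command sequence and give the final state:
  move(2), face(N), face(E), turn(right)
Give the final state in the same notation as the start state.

from: x=3 y=2 heading=down
1. move(2) → x=3 y=0 heading=down
2. face(N) → x=3 y=0 heading=up
3. face(E) → x=3 y=0 heading=right
4. turn(right) → x=3 y=0 heading=down

x=3 y=0 heading=down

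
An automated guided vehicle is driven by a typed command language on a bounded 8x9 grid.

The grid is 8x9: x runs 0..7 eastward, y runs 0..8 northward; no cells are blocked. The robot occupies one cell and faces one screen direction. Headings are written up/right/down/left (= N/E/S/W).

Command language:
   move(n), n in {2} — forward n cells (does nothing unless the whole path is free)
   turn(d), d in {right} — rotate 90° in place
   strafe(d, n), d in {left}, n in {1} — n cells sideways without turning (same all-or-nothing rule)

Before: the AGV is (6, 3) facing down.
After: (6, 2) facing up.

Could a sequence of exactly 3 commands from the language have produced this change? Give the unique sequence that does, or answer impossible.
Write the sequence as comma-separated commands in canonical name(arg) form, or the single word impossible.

key: cell and facing (now N) both changed — the 3 commands mix motion and turning
begin: (6, 3) facing down
[1] after turn(right): (6, 3) facing left
[2] after strafe(left, 1): (6, 2) facing left
[3] after turn(right): (6, 2) facing up
uniquely the one of 27 3-step routes that fits.

turn(right), strafe(left, 1), turn(right)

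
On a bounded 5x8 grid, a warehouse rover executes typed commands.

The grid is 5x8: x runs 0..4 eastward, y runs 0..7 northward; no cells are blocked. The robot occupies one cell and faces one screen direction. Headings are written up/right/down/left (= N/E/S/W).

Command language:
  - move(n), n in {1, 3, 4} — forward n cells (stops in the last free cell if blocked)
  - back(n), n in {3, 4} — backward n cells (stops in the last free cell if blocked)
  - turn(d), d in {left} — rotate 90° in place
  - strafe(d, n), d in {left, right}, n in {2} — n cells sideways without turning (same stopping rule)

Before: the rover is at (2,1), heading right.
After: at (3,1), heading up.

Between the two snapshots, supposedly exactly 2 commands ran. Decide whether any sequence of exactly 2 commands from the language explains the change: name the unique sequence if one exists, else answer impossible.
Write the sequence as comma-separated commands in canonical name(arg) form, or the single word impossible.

move(1), turn(left)

key: cell and facing (now N) both changed — the 2 commands mix motion and turning
initial: at (2,1), heading right
step 1 (move(1)): at (3,1), heading right
step 2 (turn(left)): at (3,1), heading up
no rival 2-sequence matches.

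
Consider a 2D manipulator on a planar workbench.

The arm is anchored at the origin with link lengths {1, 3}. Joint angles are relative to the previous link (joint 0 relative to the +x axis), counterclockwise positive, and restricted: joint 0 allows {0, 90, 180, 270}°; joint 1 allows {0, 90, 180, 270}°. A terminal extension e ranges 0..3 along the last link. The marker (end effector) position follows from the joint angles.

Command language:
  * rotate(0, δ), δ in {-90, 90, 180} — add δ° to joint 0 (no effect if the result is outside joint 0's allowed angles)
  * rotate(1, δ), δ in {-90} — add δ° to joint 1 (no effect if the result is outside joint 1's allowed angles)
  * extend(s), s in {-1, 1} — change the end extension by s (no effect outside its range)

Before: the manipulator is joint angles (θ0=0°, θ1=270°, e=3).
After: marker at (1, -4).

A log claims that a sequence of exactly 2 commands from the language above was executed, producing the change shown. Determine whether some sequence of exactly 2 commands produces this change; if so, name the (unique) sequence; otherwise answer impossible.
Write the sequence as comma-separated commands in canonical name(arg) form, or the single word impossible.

from: joint angles (θ0=0°, θ1=270°, e=3)
[1] after extend(-1): joint angles (θ0=0°, θ1=270°, e=2)
[2] after extend(-1): joint angles (θ0=0°, θ1=270°, e=1)
no rival 2-sequence matches.

extend(-1), extend(-1)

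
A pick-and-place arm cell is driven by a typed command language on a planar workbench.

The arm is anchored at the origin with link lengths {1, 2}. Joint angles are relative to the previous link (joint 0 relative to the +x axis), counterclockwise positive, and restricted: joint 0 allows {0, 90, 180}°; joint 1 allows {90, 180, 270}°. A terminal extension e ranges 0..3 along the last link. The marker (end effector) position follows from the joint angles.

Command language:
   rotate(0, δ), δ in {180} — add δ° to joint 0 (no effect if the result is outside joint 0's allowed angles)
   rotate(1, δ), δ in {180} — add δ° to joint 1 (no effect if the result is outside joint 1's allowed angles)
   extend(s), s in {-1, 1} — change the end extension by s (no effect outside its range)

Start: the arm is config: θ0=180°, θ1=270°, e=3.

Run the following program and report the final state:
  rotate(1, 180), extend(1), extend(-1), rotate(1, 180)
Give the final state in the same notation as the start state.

config: θ0=180°, θ1=270°, e=2

start: config: θ0=180°, θ1=270°, e=3
1. rotate(1, 180) → config: θ0=180°, θ1=90°, e=3
2. extend(1) → config: θ0=180°, θ1=90°, e=3
3. extend(-1) → config: θ0=180°, θ1=90°, e=2
4. rotate(1, 180) → config: θ0=180°, θ1=270°, e=2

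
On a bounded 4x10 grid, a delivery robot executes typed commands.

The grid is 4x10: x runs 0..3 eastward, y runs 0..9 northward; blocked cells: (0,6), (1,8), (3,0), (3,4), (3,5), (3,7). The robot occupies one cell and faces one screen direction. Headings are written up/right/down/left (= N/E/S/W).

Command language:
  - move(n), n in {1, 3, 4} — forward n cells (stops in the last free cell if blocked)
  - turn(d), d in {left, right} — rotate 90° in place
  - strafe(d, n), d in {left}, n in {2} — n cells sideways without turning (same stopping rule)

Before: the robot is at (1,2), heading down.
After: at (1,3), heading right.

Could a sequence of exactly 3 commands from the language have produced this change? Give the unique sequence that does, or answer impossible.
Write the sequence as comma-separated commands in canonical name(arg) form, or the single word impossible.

key: cell and facing (now E) both changed — the 3 commands mix motion and turning
start: at (1,2), heading down
[1] after move(1): at (1,1), heading down
[2] after turn(left): at (1,1), heading right
[3] after strafe(left, 2): at (1,3), heading right
no rival 3-sequence matches.

move(1), turn(left), strafe(left, 2)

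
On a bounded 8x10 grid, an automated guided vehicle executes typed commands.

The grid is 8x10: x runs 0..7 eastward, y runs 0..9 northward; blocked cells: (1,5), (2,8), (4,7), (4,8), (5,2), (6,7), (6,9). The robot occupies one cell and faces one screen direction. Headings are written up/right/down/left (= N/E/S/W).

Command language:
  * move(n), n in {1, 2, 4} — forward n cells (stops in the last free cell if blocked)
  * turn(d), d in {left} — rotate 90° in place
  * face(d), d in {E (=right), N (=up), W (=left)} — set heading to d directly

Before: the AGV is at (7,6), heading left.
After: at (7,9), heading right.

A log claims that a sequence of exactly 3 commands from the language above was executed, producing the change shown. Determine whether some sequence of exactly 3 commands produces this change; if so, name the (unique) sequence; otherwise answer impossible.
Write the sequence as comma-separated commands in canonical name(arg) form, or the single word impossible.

key: position moved to (7,9) AND the heading swung to E — translation plus rotation needed
from: at (7,6), heading left
step 1 (face(N)): at (7,6), heading up
step 2 (move(4)): at (7,9), heading up
step 3 (face(E)): at (7,9), heading right
uniquely the one of 343 3-step routes that fits.

face(N), move(4), face(E)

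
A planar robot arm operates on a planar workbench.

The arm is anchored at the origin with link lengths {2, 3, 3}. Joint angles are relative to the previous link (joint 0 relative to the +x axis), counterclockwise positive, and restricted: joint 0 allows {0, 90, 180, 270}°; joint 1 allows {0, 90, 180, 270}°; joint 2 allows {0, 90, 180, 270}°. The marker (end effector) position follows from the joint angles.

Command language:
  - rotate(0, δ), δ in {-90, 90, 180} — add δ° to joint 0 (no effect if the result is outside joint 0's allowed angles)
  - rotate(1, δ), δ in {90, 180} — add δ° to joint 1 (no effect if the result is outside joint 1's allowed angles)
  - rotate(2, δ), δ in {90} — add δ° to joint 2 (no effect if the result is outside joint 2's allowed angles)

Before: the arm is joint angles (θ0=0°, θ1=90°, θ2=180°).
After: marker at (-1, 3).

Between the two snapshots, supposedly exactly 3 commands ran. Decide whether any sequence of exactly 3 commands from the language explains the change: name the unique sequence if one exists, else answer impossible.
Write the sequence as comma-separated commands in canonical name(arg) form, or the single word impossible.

rotate(2, 90), rotate(2, 90), rotate(2, 90)

from: joint angles (θ0=0°, θ1=90°, θ2=180°)
1. rotate(2, 90) → joint angles (θ0=0°, θ1=90°, θ2=270°)
2. rotate(2, 90) → joint angles (θ0=0°, θ1=90°, θ2=0°)
3. rotate(2, 90) → joint angles (θ0=0°, θ1=90°, θ2=90°)
no other 3-command option fits: unique.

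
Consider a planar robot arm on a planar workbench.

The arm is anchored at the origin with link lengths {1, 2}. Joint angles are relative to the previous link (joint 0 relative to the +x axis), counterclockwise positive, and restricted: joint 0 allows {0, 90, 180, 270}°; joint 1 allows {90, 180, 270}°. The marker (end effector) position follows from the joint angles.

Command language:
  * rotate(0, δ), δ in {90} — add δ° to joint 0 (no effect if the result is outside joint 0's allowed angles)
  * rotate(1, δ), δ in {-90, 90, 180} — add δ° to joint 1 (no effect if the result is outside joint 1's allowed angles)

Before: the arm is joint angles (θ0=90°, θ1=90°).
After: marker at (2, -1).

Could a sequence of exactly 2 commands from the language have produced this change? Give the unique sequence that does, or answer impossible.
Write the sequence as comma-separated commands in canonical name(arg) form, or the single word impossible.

begin: joint angles (θ0=90°, θ1=90°)
[1] after rotate(0, 90): joint angles (θ0=180°, θ1=90°)
[2] after rotate(0, 90): joint angles (θ0=270°, θ1=90°)
no other 2-command option fits: unique.

rotate(0, 90), rotate(0, 90)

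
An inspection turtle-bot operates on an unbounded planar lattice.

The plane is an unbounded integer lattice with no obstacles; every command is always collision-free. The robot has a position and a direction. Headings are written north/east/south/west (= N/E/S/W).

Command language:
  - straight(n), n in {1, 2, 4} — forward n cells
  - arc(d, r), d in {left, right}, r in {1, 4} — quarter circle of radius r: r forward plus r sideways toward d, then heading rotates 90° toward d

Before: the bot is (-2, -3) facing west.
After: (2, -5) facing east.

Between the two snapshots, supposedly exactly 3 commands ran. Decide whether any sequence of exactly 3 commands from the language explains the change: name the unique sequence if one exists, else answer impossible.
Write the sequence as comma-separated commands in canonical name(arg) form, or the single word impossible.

arc(left, 1), arc(left, 1), straight(4)

key: cell and facing (now E) both changed — the 3 commands mix motion and turning
t0: (-2, -3) facing west
t=1 arc(left, 1) ⇒ (-3, -4) facing south
t=2 arc(left, 1) ⇒ (-2, -5) facing east
t=3 straight(4) ⇒ (2, -5) facing east
no rival 3-sequence matches.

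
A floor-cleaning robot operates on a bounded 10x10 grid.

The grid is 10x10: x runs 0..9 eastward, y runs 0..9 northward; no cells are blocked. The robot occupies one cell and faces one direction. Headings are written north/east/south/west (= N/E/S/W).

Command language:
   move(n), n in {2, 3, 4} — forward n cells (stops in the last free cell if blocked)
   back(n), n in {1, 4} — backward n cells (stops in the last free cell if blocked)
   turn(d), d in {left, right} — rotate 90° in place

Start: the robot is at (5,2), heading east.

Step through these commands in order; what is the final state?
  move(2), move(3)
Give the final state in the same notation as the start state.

at (9,2), heading east

t0: at (5,2), heading east
1. move(2) → at (7,2), heading east
2. move(3) → at (9,2), heading east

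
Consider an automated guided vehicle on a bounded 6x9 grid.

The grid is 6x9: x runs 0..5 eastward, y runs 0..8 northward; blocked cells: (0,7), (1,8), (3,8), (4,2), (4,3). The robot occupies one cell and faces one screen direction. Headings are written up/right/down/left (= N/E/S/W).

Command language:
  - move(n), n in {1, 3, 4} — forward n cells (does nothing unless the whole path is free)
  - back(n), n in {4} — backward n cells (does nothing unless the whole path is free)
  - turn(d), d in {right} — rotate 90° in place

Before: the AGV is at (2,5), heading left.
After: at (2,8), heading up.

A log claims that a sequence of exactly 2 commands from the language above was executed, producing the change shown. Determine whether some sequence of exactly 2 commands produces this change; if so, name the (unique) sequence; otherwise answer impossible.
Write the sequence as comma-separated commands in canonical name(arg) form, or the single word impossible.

turn(right), move(3)

key: order matters: swapping turn(right) and move(3) lands elsewhere
from: at (2,5), heading left
step 1 (turn(right)): at (2,5), heading up
step 2 (move(3)): at (2,8), heading up
uniquely the one of 25 2-step routes that fits.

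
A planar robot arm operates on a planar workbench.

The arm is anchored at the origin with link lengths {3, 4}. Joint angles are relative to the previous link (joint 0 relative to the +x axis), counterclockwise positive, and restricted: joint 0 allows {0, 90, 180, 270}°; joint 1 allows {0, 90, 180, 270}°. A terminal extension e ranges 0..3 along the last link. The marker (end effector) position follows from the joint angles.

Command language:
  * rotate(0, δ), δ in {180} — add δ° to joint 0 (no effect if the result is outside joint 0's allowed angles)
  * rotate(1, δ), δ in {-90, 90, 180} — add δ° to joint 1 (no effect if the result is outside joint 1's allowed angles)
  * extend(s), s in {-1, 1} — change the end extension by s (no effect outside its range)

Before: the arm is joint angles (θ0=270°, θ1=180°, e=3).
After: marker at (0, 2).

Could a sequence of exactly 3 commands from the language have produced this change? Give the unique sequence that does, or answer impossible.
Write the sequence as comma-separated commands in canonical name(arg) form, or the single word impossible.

extend(1), extend(-1), extend(-1)

key: running extend(-1) before extend(1) would end elsewhere — order is forced
from: joint angles (θ0=270°, θ1=180°, e=3)
1. extend(1) → joint angles (θ0=270°, θ1=180°, e=3)
2. extend(-1) → joint angles (θ0=270°, θ1=180°, e=2)
3. extend(-1) → joint angles (θ0=270°, θ1=180°, e=1)
no rival 3-sequence matches.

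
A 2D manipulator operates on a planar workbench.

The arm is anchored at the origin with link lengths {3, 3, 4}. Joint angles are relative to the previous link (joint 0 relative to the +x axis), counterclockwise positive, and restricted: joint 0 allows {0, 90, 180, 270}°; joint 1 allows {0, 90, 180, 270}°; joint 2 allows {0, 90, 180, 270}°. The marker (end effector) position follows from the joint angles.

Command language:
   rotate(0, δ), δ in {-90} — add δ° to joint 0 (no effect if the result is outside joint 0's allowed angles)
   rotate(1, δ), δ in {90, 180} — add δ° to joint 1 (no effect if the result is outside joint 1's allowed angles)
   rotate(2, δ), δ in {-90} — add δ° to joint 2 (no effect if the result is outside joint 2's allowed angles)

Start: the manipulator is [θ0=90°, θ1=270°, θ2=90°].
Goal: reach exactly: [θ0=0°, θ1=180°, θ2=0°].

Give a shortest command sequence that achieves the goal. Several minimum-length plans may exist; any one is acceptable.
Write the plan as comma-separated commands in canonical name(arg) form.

rotate(1, 90), rotate(1, 180), rotate(0, -90), rotate(2, -90)

from: [θ0=90°, θ1=270°, θ2=90°]
[1] after rotate(1, 90): [θ0=90°, θ1=0°, θ2=90°]
[2] after rotate(1, 180): [θ0=90°, θ1=180°, θ2=90°]
[3] after rotate(0, -90): [θ0=0°, θ1=180°, θ2=90°]
[4] after rotate(2, -90): [θ0=0°, θ1=180°, θ2=0°]
minimal: 4 command(s), checked below 4.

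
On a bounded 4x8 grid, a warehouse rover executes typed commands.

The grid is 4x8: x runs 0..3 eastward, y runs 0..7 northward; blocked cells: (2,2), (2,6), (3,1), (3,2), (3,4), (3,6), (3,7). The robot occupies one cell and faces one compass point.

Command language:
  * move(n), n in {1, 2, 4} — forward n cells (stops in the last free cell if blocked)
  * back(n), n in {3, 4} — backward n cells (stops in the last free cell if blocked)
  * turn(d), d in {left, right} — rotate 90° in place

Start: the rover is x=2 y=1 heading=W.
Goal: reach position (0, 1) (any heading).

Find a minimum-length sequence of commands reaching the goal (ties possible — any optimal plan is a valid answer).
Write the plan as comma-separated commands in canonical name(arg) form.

move(4)

initial: x=2 y=1 heading=W
1. move(4) → x=0 y=1 heading=W
no 0-step plan works, so 1 is optimal.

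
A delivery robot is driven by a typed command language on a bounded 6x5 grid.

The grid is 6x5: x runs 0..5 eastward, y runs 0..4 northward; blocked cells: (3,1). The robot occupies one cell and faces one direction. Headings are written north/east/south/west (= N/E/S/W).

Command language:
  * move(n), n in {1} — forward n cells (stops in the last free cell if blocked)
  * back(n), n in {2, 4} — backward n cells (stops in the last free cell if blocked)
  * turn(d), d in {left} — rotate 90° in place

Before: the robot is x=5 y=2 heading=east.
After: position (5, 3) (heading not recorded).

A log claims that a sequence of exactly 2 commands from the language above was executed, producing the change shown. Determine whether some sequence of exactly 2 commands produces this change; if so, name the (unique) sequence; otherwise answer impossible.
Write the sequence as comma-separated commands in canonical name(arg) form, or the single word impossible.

key: order matters: swapping turn(left) and move(1) lands elsewhere
t0: x=5 y=2 heading=east
t=1 turn(left) ⇒ x=5 y=2 heading=north
t=2 move(1) ⇒ x=5 y=3 heading=north
no other 2-command option fits: unique.

turn(left), move(1)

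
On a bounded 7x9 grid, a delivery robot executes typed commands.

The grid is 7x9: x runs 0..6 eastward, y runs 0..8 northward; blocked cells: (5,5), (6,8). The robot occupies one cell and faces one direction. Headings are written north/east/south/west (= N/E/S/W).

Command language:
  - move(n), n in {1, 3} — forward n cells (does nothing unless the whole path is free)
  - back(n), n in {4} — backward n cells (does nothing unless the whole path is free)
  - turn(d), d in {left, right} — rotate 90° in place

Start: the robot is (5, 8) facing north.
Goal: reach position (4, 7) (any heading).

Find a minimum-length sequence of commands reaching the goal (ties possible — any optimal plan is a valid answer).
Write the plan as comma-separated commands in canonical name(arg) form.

initial: (5, 8) facing north
t=1 turn(left) ⇒ (5, 8) facing west
t=2 move(1) ⇒ (4, 8) facing west
t=3 turn(left) ⇒ (4, 8) facing south
t=4 move(1) ⇒ (4, 7) facing south
shorter routes all fall short; 4 is best.

turn(left), move(1), turn(left), move(1)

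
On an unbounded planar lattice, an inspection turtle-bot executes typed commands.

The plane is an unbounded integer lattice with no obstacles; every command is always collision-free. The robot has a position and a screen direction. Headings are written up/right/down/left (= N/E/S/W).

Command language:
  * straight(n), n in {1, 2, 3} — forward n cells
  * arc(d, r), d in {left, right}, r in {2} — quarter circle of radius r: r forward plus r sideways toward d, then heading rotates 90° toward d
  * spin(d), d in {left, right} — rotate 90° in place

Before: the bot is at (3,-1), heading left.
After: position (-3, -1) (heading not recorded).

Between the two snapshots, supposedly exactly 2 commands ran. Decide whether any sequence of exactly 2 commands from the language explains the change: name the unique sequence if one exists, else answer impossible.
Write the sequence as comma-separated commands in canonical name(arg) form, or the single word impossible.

from: at (3,-1), heading left
1. straight(3) → at (0,-1), heading left
2. straight(3) → at (-3,-1), heading left
no rival 2-sequence matches.

straight(3), straight(3)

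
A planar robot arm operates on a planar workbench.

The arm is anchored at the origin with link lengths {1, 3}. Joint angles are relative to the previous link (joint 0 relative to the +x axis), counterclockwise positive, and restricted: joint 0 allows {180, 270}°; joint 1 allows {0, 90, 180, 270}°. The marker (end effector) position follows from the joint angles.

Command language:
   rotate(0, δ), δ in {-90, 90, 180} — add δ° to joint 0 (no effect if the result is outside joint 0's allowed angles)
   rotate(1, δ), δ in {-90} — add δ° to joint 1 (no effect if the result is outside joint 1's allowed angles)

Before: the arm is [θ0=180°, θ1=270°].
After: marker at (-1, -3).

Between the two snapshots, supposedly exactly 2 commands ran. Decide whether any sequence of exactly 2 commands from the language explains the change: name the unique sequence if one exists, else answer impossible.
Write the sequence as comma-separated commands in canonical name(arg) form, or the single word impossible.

from: [θ0=180°, θ1=270°]
t=1 rotate(1, -90) ⇒ [θ0=180°, θ1=180°]
t=2 rotate(1, -90) ⇒ [θ0=180°, θ1=90°]
no rival 2-sequence matches.

rotate(1, -90), rotate(1, -90)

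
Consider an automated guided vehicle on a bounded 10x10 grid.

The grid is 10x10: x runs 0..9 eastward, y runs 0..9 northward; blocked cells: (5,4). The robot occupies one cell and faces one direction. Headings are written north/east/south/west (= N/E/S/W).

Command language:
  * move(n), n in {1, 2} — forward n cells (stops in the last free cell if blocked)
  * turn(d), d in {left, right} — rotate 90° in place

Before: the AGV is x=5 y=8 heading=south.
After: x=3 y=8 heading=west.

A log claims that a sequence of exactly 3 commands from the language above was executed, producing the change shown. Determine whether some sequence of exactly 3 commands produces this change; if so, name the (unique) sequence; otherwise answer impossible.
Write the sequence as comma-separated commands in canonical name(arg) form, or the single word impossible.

turn(right), move(1), move(1)

key: cell and facing (now W) both changed — the 3 commands mix motion and turning
t0: x=5 y=8 heading=south
[1] after turn(right): x=5 y=8 heading=west
[2] after move(1): x=4 y=8 heading=west
[3] after move(1): x=3 y=8 heading=west
no rival 3-sequence matches.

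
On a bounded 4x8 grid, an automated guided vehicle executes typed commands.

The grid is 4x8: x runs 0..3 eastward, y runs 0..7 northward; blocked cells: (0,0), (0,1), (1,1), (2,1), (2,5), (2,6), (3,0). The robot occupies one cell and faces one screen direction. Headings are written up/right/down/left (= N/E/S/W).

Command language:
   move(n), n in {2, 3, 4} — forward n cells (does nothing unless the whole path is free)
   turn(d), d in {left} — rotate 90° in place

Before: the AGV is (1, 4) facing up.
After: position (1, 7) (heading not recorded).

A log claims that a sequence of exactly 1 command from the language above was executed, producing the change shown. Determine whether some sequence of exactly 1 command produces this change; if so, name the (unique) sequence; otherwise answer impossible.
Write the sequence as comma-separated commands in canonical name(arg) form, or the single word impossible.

move(3)

initial: (1, 4) facing up
t=1 move(3) ⇒ (1, 7) facing up
uniquely the one of 4 1-step routes that fits.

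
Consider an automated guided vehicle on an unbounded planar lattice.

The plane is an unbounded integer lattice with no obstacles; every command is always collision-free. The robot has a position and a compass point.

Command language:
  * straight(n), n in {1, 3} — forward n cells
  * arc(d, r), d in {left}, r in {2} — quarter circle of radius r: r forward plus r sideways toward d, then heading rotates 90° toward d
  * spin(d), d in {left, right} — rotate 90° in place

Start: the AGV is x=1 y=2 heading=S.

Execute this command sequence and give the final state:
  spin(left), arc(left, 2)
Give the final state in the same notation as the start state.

x=3 y=4 heading=N

start: x=1 y=2 heading=S
step 1 (spin(left)): x=1 y=2 heading=E
step 2 (arc(left, 2)): x=3 y=4 heading=N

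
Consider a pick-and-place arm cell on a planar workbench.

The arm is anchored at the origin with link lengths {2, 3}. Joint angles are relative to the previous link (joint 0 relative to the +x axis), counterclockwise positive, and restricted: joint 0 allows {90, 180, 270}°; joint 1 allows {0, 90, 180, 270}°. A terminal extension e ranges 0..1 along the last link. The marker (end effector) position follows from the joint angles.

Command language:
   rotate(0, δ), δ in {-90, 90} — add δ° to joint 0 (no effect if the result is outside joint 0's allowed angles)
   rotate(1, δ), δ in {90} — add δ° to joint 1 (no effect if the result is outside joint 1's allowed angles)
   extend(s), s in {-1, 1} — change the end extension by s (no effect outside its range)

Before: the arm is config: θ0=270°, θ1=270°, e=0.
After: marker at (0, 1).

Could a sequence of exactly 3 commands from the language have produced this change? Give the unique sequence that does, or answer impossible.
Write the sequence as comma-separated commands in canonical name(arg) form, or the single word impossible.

rotate(1, 90), rotate(1, 90), rotate(1, 90)

from: config: θ0=270°, θ1=270°, e=0
step 1 (rotate(1, 90)): config: θ0=270°, θ1=0°, e=0
step 2 (rotate(1, 90)): config: θ0=270°, θ1=90°, e=0
step 3 (rotate(1, 90)): config: θ0=270°, θ1=180°, e=0
all 125 alternatives checked — unique.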